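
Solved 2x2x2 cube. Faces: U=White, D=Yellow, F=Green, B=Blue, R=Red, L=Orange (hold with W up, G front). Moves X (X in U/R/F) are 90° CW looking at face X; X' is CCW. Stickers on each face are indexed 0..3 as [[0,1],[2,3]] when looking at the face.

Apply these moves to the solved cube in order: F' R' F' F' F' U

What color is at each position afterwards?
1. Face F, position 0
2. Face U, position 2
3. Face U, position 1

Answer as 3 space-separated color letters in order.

Answer: R W W

Derivation:
After move 1 (F'): F=GGGG U=WWRR R=YRYR D=OOYY L=OWOW
After move 2 (R'): R=RRYY U=WBRB F=GWGR D=OGYG B=YBOB
After move 3 (F'): F=WRGG U=WBRY R=GROY D=WWYG L=OBOR
After move 4 (F'): F=RGWG U=WBGO R=WRWY D=BRYG L=OYOR
After move 5 (F'): F=GGRW U=WBWW R=RRBY D=YRYG L=OOOG
After move 6 (U): U=WWWB F=RRRW R=YBBY B=OOOB L=GGOG
Query 1: F[0] = R
Query 2: U[2] = W
Query 3: U[1] = W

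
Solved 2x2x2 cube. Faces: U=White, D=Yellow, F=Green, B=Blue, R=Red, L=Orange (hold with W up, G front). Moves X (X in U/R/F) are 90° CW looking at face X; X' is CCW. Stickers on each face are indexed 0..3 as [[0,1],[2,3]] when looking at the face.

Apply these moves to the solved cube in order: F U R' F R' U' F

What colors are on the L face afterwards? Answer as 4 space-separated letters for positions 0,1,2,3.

Answer: G B O W

Derivation:
After move 1 (F): F=GGGG U=WWOO R=WRWR D=RRYY L=OYOY
After move 2 (U): U=OWOW F=WRGG R=BBWR B=OYBB L=GGOY
After move 3 (R'): R=BRBW U=OBOO F=WWGW D=RRYG B=YYRB
After move 4 (F): F=GWWW U=OBYG R=OROW D=BBYG L=GROR
After move 5 (R'): R=RWOO U=ORYY F=GBWG D=BWYW B=GYBB
After move 6 (U'): U=RYOY F=GRWG R=GBOO B=RWBB L=GYOR
After move 7 (F): F=WGGR U=RYRY R=OBYO D=OGYW L=GBOW
Query: L face = GBOW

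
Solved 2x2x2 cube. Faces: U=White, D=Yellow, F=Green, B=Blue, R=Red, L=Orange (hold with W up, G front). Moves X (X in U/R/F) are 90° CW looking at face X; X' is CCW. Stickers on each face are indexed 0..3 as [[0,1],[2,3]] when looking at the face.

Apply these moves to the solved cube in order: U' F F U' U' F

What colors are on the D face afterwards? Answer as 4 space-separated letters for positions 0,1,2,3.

Answer: B B Y Y

Derivation:
After move 1 (U'): U=WWWW F=OOGG R=GGRR B=RRBB L=BBOO
After move 2 (F): F=GOGO U=WWOB R=WGWR D=RGYY L=BYOY
After move 3 (F): F=GGOO U=WWYY R=OGBR D=WWYY L=BROG
After move 4 (U'): U=WYWY F=BROO R=GGBR B=OGBB L=RROG
After move 5 (U'): U=YYWW F=RROO R=BRBR B=GGBB L=OGOG
After move 6 (F): F=OROR U=YYGG R=WRWR D=BBYY L=OWOW
Query: D face = BBYY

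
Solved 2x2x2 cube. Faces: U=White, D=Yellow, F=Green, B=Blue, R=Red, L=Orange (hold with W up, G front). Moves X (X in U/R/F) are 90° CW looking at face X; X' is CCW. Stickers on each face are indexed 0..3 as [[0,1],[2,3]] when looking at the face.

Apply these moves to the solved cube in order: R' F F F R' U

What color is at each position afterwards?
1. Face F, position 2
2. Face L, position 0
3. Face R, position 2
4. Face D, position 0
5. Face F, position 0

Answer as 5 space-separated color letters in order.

After move 1 (R'): R=RRRR U=WBWB F=GWGW D=YGYG B=YBYB
After move 2 (F): F=GGWW U=WBOO R=WRBR D=RRYG L=OYOG
After move 3 (F): F=WGWG U=WBGY R=OROR D=BWYG L=OROR
After move 4 (F): F=WWGG U=WBRR R=GRYR D=OOYG L=OBOW
After move 5 (R'): R=RRGY U=WYRY F=WBGR D=OWYG B=GBOB
After move 6 (U): U=RWYY F=RRGR R=GBGY B=OBOB L=WBOW
Query 1: F[2] = G
Query 2: L[0] = W
Query 3: R[2] = G
Query 4: D[0] = O
Query 5: F[0] = R

Answer: G W G O R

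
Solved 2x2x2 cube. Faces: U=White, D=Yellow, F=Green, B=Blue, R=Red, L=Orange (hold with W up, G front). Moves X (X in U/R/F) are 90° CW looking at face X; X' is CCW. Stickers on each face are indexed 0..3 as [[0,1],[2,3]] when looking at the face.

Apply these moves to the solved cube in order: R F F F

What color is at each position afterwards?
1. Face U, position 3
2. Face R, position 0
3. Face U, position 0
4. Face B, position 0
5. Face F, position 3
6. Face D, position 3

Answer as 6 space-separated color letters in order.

After move 1 (R): R=RRRR U=WGWG F=GYGY D=YBYB B=WBWB
After move 2 (F): F=GGYY U=WGOO R=WRGR D=RRYB L=OYOB
After move 3 (F): F=YGYG U=WGBY R=OROR D=GWYB L=OROR
After move 4 (F): F=YYGG U=WGRR R=BRYR D=OOYB L=OGOW
Query 1: U[3] = R
Query 2: R[0] = B
Query 3: U[0] = W
Query 4: B[0] = W
Query 5: F[3] = G
Query 6: D[3] = B

Answer: R B W W G B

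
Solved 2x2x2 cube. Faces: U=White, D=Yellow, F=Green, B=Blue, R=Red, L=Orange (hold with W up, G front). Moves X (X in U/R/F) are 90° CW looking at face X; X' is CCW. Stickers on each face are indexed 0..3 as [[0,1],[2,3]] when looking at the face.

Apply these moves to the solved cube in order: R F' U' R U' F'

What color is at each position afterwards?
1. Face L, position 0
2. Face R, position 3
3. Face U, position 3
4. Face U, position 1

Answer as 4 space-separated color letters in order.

After move 1 (R): R=RRRR U=WGWG F=GYGY D=YBYB B=WBWB
After move 2 (F'): F=YYGG U=WGRR R=BRYR D=OOYB L=OGOW
After move 3 (U'): U=GRWR F=OGGG R=YYYR B=BRWB L=WBOW
After move 4 (R): R=YYRY U=GGWG F=OOGB D=OWYB B=RRRB
After move 5 (U'): U=GGGW F=WBGB R=OORY B=YYRB L=RROW
After move 6 (F'): F=BBWG U=GGOR R=WOOY D=RWYB L=RWOG
Query 1: L[0] = R
Query 2: R[3] = Y
Query 3: U[3] = R
Query 4: U[1] = G

Answer: R Y R G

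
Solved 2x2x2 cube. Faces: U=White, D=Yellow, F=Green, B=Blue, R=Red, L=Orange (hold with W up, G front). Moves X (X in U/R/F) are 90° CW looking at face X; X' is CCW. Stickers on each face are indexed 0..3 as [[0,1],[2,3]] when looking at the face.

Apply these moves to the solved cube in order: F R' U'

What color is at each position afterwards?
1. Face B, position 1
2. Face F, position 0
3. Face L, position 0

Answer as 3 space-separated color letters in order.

Answer: R O Y

Derivation:
After move 1 (F): F=GGGG U=WWOO R=WRWR D=RRYY L=OYOY
After move 2 (R'): R=RRWW U=WBOB F=GWGO D=RGYG B=YBRB
After move 3 (U'): U=BBWO F=OYGO R=GWWW B=RRRB L=YBOY
Query 1: B[1] = R
Query 2: F[0] = O
Query 3: L[0] = Y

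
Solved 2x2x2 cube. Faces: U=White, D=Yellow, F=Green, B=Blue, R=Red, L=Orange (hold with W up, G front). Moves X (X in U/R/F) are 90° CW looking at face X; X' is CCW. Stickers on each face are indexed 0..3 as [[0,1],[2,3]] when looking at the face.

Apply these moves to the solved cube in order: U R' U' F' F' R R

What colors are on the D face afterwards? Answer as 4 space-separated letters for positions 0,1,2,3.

After move 1 (U): U=WWWW F=RRGG R=BBRR B=OOBB L=GGOO
After move 2 (R'): R=BRBR U=WBWO F=RWGW D=YRYG B=YOYB
After move 3 (U'): U=BOWW F=GGGW R=RWBR B=BRYB L=YOOO
After move 4 (F'): F=GWGG U=BORB R=RWYR D=OOYG L=YWOW
After move 5 (F'): F=WGGG U=BORY R=OWOR D=WWYG L=YBOR
After move 6 (R): R=OORW U=BGRG F=WWGG D=WYYB B=YROB
After move 7 (R): R=ROWO U=BWRG F=WYGB D=WOYY B=GRGB
Query: D face = WOYY

Answer: W O Y Y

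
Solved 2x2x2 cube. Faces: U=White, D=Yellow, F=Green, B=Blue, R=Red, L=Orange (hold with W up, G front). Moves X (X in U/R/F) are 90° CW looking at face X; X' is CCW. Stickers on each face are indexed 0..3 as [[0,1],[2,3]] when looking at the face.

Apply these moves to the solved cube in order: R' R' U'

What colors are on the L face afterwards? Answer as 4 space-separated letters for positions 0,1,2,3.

Answer: G B O O

Derivation:
After move 1 (R'): R=RRRR U=WBWB F=GWGW D=YGYG B=YBYB
After move 2 (R'): R=RRRR U=WYWY F=GBGB D=YWYW B=GBGB
After move 3 (U'): U=YYWW F=OOGB R=GBRR B=RRGB L=GBOO
Query: L face = GBOO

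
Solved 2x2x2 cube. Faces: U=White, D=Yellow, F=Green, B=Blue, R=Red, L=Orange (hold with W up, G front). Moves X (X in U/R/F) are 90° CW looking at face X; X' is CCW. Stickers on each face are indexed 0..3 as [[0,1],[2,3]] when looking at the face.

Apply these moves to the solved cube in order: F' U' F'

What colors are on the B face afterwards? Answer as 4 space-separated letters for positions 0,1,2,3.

Answer: Y R B B

Derivation:
After move 1 (F'): F=GGGG U=WWRR R=YRYR D=OOYY L=OWOW
After move 2 (U'): U=WRWR F=OWGG R=GGYR B=YRBB L=BBOW
After move 3 (F'): F=WGOG U=WRGY R=OGOR D=BWYY L=BROW
Query: B face = YRBB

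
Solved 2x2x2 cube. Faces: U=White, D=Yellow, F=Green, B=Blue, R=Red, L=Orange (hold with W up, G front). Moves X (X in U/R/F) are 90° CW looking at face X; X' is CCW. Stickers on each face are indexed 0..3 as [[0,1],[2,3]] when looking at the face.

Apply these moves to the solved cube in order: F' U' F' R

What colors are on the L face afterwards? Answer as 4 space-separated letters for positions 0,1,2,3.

After move 1 (F'): F=GGGG U=WWRR R=YRYR D=OOYY L=OWOW
After move 2 (U'): U=WRWR F=OWGG R=GGYR B=YRBB L=BBOW
After move 3 (F'): F=WGOG U=WRGY R=OGOR D=BWYY L=BROW
After move 4 (R): R=OORG U=WGGG F=WWOY D=BBYY B=YRRB
Query: L face = BROW

Answer: B R O W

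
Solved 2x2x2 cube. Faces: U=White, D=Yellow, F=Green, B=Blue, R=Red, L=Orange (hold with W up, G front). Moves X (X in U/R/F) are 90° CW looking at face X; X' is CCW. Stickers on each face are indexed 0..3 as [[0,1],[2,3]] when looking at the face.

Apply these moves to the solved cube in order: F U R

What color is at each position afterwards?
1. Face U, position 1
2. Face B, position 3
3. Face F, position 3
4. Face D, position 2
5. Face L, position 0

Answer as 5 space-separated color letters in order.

Answer: R B Y Y G

Derivation:
After move 1 (F): F=GGGG U=WWOO R=WRWR D=RRYY L=OYOY
After move 2 (U): U=OWOW F=WRGG R=BBWR B=OYBB L=GGOY
After move 3 (R): R=WBRB U=OROG F=WRGY D=RBYO B=WYWB
Query 1: U[1] = R
Query 2: B[3] = B
Query 3: F[3] = Y
Query 4: D[2] = Y
Query 5: L[0] = G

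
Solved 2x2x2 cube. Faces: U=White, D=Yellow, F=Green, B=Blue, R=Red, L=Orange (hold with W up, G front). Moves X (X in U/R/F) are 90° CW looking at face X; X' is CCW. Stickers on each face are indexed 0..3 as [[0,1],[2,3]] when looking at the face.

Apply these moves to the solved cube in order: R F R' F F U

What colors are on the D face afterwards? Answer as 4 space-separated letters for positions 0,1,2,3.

After move 1 (R): R=RRRR U=WGWG F=GYGY D=YBYB B=WBWB
After move 2 (F): F=GGYY U=WGOO R=WRGR D=RRYB L=OYOB
After move 3 (R'): R=RRWG U=WWOW F=GGYO D=RGYY B=BBRB
After move 4 (F): F=YGOG U=WWBY R=ORWG D=WRYY L=OROG
After move 5 (F): F=OYGG U=WWGR R=BRYG D=WOYY L=OWOR
After move 6 (U): U=GWRW F=BRGG R=BBYG B=OWRB L=OYOR
Query: D face = WOYY

Answer: W O Y Y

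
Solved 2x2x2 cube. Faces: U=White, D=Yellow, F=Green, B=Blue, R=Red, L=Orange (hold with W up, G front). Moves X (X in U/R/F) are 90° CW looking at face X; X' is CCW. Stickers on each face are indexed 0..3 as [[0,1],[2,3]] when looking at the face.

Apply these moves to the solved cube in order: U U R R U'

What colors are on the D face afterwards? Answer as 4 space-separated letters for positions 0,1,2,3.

After move 1 (U): U=WWWW F=RRGG R=BBRR B=OOBB L=GGOO
After move 2 (U): U=WWWW F=BBGG R=OORR B=GGBB L=RROO
After move 3 (R): R=RORO U=WBWG F=BYGY D=YBYG B=WGWB
After move 4 (R): R=RROO U=WYWY F=BBGG D=YWYW B=GGBB
After move 5 (U'): U=YYWW F=RRGG R=BBOO B=RRBB L=GGOO
Query: D face = YWYW

Answer: Y W Y W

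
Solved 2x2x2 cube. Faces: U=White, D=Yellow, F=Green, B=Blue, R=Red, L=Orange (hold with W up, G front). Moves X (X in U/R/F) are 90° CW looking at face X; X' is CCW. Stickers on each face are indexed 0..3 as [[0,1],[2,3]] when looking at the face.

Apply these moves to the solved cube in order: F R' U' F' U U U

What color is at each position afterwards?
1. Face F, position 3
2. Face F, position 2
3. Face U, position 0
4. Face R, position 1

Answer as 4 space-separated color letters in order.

After move 1 (F): F=GGGG U=WWOO R=WRWR D=RRYY L=OYOY
After move 2 (R'): R=RRWW U=WBOB F=GWGO D=RGYG B=YBRB
After move 3 (U'): U=BBWO F=OYGO R=GWWW B=RRRB L=YBOY
After move 4 (F'): F=YOOG U=BBGW R=GWRW D=BYYG L=YOOW
After move 5 (U): U=GBWB F=GWOG R=RRRW B=YORB L=YOOW
After move 6 (U): U=WGBB F=RROG R=YORW B=YORB L=GWOW
After move 7 (U): U=BWBG F=YOOG R=YORW B=GWRB L=RROW
Query 1: F[3] = G
Query 2: F[2] = O
Query 3: U[0] = B
Query 4: R[1] = O

Answer: G O B O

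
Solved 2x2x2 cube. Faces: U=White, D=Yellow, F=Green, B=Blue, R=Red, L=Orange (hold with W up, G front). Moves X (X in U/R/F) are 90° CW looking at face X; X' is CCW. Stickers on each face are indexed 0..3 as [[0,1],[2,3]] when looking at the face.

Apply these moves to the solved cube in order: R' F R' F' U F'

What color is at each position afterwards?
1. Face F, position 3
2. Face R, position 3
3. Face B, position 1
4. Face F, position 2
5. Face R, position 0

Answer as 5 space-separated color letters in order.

After move 1 (R'): R=RRRR U=WBWB F=GWGW D=YGYG B=YBYB
After move 2 (F): F=GGWW U=WBOO R=WRBR D=RRYG L=OYOG
After move 3 (R'): R=RRWB U=WYOY F=GBWO D=RGYW B=GBRB
After move 4 (F'): F=BOGW U=WYRW R=GRRB D=YGYW L=OYOO
After move 5 (U): U=RWWY F=GRGW R=GBRB B=OYRB L=BOOO
After move 6 (F'): F=RWGG U=RWGR R=GBYB D=OOYW L=BYOW
Query 1: F[3] = G
Query 2: R[3] = B
Query 3: B[1] = Y
Query 4: F[2] = G
Query 5: R[0] = G

Answer: G B Y G G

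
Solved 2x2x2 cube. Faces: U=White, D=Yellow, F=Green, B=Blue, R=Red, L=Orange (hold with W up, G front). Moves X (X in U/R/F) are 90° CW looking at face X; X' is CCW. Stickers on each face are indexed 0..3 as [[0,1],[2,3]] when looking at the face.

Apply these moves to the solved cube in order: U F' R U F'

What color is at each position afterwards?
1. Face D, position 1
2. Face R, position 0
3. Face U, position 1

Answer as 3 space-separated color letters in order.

Answer: W B W

Derivation:
After move 1 (U): U=WWWW F=RRGG R=BBRR B=OOBB L=GGOO
After move 2 (F'): F=RGRG U=WWBR R=YBYR D=GOYY L=GWOW
After move 3 (R): R=YYRB U=WGBG F=RORY D=GBYO B=ROWB
After move 4 (U): U=BWGG F=YYRY R=RORB B=GWWB L=ROOW
After move 5 (F'): F=YYYR U=BWRR R=BOGB D=OWYO L=RGOG
Query 1: D[1] = W
Query 2: R[0] = B
Query 3: U[1] = W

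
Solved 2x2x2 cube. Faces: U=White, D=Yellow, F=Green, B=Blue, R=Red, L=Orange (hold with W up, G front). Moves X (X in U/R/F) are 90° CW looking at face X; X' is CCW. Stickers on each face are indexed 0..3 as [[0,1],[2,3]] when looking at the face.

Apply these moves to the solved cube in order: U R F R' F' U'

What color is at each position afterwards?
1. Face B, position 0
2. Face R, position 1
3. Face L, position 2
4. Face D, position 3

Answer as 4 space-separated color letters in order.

Answer: R G O Y

Derivation:
After move 1 (U): U=WWWW F=RRGG R=BBRR B=OOBB L=GGOO
After move 2 (R): R=RBRB U=WRWG F=RYGY D=YBYO B=WOWB
After move 3 (F): F=GRYY U=WROG R=WBGB D=RRYO L=GYOB
After move 4 (R'): R=BBWG U=WWOW F=GRYG D=RRYY B=OORB
After move 5 (F'): F=RGGY U=WWBW R=RBRG D=YBYY L=GWOO
After move 6 (U'): U=WWWB F=GWGY R=RGRG B=RBRB L=OOOO
Query 1: B[0] = R
Query 2: R[1] = G
Query 3: L[2] = O
Query 4: D[3] = Y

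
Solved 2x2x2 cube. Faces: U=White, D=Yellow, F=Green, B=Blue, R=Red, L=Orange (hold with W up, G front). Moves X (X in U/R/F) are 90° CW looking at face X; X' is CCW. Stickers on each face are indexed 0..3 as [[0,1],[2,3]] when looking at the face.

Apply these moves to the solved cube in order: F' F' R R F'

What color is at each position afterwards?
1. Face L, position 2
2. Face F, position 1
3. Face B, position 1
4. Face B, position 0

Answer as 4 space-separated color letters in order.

After move 1 (F'): F=GGGG U=WWRR R=YRYR D=OOYY L=OWOW
After move 2 (F'): F=GGGG U=WWYY R=OROR D=WWYY L=OROR
After move 3 (R): R=OORR U=WGYG F=GWGY D=WBYB B=YBWB
After move 4 (R): R=RORO U=WWYY F=GBGB D=WWYY B=GBGB
After move 5 (F'): F=BBGG U=WWRR R=WOWO D=RRYY L=OYOY
Query 1: L[2] = O
Query 2: F[1] = B
Query 3: B[1] = B
Query 4: B[0] = G

Answer: O B B G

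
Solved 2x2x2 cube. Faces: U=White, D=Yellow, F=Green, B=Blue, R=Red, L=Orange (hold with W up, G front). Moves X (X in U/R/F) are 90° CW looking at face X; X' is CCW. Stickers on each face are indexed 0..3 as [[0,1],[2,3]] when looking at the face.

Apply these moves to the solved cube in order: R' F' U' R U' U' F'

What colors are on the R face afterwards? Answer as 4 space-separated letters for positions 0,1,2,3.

After move 1 (R'): R=RRRR U=WBWB F=GWGW D=YGYG B=YBYB
After move 2 (F'): F=WWGG U=WBRR R=GRYR D=OOYG L=OBOW
After move 3 (U'): U=BRWR F=OBGG R=WWYR B=GRYB L=YBOW
After move 4 (R): R=YWRW U=BBWG F=OOGG D=OYYG B=RRRB
After move 5 (U'): U=BGBW F=YBGG R=OORW B=YWRB L=RROW
After move 6 (U'): U=GWBB F=RRGG R=YBRW B=OORB L=YWOW
After move 7 (F'): F=RGRG U=GWYR R=YBOW D=WWYG L=YBOB
Query: R face = YBOW

Answer: Y B O W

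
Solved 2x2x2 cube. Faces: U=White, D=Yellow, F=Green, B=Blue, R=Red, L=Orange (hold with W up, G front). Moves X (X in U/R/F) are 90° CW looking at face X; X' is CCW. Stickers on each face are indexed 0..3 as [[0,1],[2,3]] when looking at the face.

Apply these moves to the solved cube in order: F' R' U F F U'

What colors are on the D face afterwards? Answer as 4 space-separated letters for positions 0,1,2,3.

After move 1 (F'): F=GGGG U=WWRR R=YRYR D=OOYY L=OWOW
After move 2 (R'): R=RRYY U=WBRB F=GWGR D=OGYG B=YBOB
After move 3 (U): U=RWBB F=RRGR R=YBYY B=OWOB L=GWOW
After move 4 (F): F=GRRR U=RWWW R=BBBY D=YYYG L=GOOG
After move 5 (F): F=RGRR U=RWGO R=WBWY D=BBYG L=GYOY
After move 6 (U'): U=WORG F=GYRR R=RGWY B=WBOB L=OWOY
Query: D face = BBYG

Answer: B B Y G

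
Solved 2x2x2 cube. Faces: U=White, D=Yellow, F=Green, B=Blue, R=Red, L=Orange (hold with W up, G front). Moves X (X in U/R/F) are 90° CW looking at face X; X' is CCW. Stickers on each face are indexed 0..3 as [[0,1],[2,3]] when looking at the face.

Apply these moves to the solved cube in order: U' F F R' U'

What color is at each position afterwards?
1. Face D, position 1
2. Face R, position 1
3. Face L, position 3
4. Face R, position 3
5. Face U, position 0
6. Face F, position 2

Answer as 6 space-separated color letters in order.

Answer: G W G B B O

Derivation:
After move 1 (U'): U=WWWW F=OOGG R=GGRR B=RRBB L=BBOO
After move 2 (F): F=GOGO U=WWOB R=WGWR D=RGYY L=BYOY
After move 3 (F): F=GGOO U=WWYY R=OGBR D=WWYY L=BROG
After move 4 (R'): R=GROB U=WBYR F=GWOY D=WGYO B=YRWB
After move 5 (U'): U=BRWY F=BROY R=GWOB B=GRWB L=YROG
Query 1: D[1] = G
Query 2: R[1] = W
Query 3: L[3] = G
Query 4: R[3] = B
Query 5: U[0] = B
Query 6: F[2] = O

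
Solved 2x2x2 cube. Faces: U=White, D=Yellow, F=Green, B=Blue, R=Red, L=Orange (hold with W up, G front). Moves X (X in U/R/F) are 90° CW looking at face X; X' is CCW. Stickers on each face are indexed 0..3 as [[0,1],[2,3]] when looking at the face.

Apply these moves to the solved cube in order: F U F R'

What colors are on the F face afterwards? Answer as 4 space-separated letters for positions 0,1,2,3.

After move 1 (F): F=GGGG U=WWOO R=WRWR D=RRYY L=OYOY
After move 2 (U): U=OWOW F=WRGG R=BBWR B=OYBB L=GGOY
After move 3 (F): F=GWGR U=OWYG R=OBWR D=WBYY L=GROR
After move 4 (R'): R=BROW U=OBYO F=GWGG D=WWYR B=YYBB
Query: F face = GWGG

Answer: G W G G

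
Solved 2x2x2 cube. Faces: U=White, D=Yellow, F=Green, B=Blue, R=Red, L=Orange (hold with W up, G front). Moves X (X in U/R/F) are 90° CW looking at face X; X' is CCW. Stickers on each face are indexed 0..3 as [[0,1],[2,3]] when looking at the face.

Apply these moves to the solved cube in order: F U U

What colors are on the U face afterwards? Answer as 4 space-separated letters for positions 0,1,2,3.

Answer: O O W W

Derivation:
After move 1 (F): F=GGGG U=WWOO R=WRWR D=RRYY L=OYOY
After move 2 (U): U=OWOW F=WRGG R=BBWR B=OYBB L=GGOY
After move 3 (U): U=OOWW F=BBGG R=OYWR B=GGBB L=WROY
Query: U face = OOWW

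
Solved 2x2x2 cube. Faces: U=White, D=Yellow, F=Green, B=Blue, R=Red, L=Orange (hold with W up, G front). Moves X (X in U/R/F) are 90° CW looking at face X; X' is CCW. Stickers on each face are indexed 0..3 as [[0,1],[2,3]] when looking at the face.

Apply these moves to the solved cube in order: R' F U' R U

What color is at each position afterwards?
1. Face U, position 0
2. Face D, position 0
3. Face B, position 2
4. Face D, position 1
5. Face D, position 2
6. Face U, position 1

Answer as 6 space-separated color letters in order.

After move 1 (R'): R=RRRR U=WBWB F=GWGW D=YGYG B=YBYB
After move 2 (F): F=GGWW U=WBOO R=WRBR D=RRYG L=OYOG
After move 3 (U'): U=BOWO F=OYWW R=GGBR B=WRYB L=YBOG
After move 4 (R): R=BGRG U=BYWW F=ORWG D=RYYW B=OROB
After move 5 (U): U=WBWY F=BGWG R=ORRG B=YBOB L=OROG
Query 1: U[0] = W
Query 2: D[0] = R
Query 3: B[2] = O
Query 4: D[1] = Y
Query 5: D[2] = Y
Query 6: U[1] = B

Answer: W R O Y Y B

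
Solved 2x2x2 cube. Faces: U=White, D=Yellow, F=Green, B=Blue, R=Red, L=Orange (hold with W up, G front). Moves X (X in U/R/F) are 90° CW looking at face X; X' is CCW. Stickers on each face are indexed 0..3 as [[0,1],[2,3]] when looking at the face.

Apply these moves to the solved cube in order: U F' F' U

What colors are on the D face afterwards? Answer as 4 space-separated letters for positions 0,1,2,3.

After move 1 (U): U=WWWW F=RRGG R=BBRR B=OOBB L=GGOO
After move 2 (F'): F=RGRG U=WWBR R=YBYR D=GOYY L=GWOW
After move 3 (F'): F=GGRR U=WWYY R=OBGR D=WWYY L=GROB
After move 4 (U): U=YWYW F=OBRR R=OOGR B=GRBB L=GGOB
Query: D face = WWYY

Answer: W W Y Y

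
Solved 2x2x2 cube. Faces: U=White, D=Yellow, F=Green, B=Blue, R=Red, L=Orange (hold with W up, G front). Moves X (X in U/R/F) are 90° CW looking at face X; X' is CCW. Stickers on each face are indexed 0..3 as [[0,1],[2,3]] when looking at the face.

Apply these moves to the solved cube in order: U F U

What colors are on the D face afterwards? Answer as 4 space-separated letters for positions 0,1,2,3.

Answer: R B Y Y

Derivation:
After move 1 (U): U=WWWW F=RRGG R=BBRR B=OOBB L=GGOO
After move 2 (F): F=GRGR U=WWOG R=WBWR D=RBYY L=GYOY
After move 3 (U): U=OWGW F=WBGR R=OOWR B=GYBB L=GROY
Query: D face = RBYY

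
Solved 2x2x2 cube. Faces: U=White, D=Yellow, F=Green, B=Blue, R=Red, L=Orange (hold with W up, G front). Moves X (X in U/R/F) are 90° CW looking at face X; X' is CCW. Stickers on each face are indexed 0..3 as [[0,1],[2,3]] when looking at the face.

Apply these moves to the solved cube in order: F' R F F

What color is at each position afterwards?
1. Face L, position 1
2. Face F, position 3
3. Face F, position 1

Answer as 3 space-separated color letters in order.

Answer: R G G

Derivation:
After move 1 (F'): F=GGGG U=WWRR R=YRYR D=OOYY L=OWOW
After move 2 (R): R=YYRR U=WGRG F=GOGY D=OBYB B=RBWB
After move 3 (F): F=GGYO U=WGWW R=RYGR D=RYYB L=OOOB
After move 4 (F): F=YGOG U=WGBO R=WYWR D=GRYB L=OROY
Query 1: L[1] = R
Query 2: F[3] = G
Query 3: F[1] = G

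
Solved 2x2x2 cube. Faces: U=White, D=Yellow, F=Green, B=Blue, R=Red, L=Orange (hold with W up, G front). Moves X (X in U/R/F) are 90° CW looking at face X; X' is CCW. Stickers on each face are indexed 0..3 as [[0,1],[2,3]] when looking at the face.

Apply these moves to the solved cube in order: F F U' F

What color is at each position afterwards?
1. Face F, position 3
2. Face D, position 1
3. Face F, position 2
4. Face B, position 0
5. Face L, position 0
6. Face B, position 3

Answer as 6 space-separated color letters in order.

After move 1 (F): F=GGGG U=WWOO R=WRWR D=RRYY L=OYOY
After move 2 (F): F=GGGG U=WWYY R=OROR D=WWYY L=OROR
After move 3 (U'): U=WYWY F=ORGG R=GGOR B=ORBB L=BBOR
After move 4 (F): F=GOGR U=WYRB R=WGYR D=OGYY L=BWOW
Query 1: F[3] = R
Query 2: D[1] = G
Query 3: F[2] = G
Query 4: B[0] = O
Query 5: L[0] = B
Query 6: B[3] = B

Answer: R G G O B B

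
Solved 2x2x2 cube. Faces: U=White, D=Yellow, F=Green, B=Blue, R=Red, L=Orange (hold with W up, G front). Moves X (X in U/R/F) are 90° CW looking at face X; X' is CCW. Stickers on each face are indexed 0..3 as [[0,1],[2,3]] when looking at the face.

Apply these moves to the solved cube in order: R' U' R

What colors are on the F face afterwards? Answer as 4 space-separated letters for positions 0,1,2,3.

After move 1 (R'): R=RRRR U=WBWB F=GWGW D=YGYG B=YBYB
After move 2 (U'): U=BBWW F=OOGW R=GWRR B=RRYB L=YBOO
After move 3 (R): R=RGRW U=BOWW F=OGGG D=YYYR B=WRBB
Query: F face = OGGG

Answer: O G G G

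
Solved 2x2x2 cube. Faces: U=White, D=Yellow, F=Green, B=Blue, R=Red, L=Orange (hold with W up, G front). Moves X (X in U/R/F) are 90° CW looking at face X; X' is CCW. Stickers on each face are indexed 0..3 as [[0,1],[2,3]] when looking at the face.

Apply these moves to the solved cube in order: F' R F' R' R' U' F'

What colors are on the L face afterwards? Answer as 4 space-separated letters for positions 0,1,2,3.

After move 1 (F'): F=GGGG U=WWRR R=YRYR D=OOYY L=OWOW
After move 2 (R): R=YYRR U=WGRG F=GOGY D=OBYB B=RBWB
After move 3 (F'): F=OYGG U=WGYR R=BYOR D=WWYB L=OGOR
After move 4 (R'): R=YRBO U=WWYR F=OGGR D=WYYG B=BBWB
After move 5 (R'): R=ROYB U=WWYB F=OWGR D=WGYR B=GBYB
After move 6 (U'): U=WBWY F=OGGR R=OWYB B=ROYB L=GBOR
After move 7 (F'): F=GROG U=WBOY R=GWWB D=BRYR L=GYOW
Query: L face = GYOW

Answer: G Y O W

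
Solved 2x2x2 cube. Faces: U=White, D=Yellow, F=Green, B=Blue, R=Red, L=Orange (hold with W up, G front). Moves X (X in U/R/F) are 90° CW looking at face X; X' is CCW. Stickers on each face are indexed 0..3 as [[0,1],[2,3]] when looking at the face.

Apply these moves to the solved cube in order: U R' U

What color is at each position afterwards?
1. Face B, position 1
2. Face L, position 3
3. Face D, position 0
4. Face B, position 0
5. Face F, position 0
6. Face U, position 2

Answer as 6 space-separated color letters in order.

Answer: G O Y G B O

Derivation:
After move 1 (U): U=WWWW F=RRGG R=BBRR B=OOBB L=GGOO
After move 2 (R'): R=BRBR U=WBWO F=RWGW D=YRYG B=YOYB
After move 3 (U): U=WWOB F=BRGW R=YOBR B=GGYB L=RWOO
Query 1: B[1] = G
Query 2: L[3] = O
Query 3: D[0] = Y
Query 4: B[0] = G
Query 5: F[0] = B
Query 6: U[2] = O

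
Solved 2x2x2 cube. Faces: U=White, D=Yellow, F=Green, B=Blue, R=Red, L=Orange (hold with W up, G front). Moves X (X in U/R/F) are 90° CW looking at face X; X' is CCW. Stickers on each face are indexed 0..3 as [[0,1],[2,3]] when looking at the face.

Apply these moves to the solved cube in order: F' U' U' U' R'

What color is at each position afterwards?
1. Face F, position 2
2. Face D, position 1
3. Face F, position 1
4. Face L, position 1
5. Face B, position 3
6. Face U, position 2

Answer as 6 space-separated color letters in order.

Answer: G R W G B R

Derivation:
After move 1 (F'): F=GGGG U=WWRR R=YRYR D=OOYY L=OWOW
After move 2 (U'): U=WRWR F=OWGG R=GGYR B=YRBB L=BBOW
After move 3 (U'): U=RRWW F=BBGG R=OWYR B=GGBB L=YROW
After move 4 (U'): U=RWRW F=YRGG R=BBYR B=OWBB L=GGOW
After move 5 (R'): R=BRBY U=RBRO F=YWGW D=ORYG B=YWOB
Query 1: F[2] = G
Query 2: D[1] = R
Query 3: F[1] = W
Query 4: L[1] = G
Query 5: B[3] = B
Query 6: U[2] = R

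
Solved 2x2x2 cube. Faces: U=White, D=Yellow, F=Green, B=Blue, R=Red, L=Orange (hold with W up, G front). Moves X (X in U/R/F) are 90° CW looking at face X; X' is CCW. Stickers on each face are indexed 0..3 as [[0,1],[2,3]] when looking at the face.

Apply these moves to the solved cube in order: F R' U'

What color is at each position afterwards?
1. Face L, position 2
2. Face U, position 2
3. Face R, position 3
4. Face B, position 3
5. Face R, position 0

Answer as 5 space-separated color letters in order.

After move 1 (F): F=GGGG U=WWOO R=WRWR D=RRYY L=OYOY
After move 2 (R'): R=RRWW U=WBOB F=GWGO D=RGYG B=YBRB
After move 3 (U'): U=BBWO F=OYGO R=GWWW B=RRRB L=YBOY
Query 1: L[2] = O
Query 2: U[2] = W
Query 3: R[3] = W
Query 4: B[3] = B
Query 5: R[0] = G

Answer: O W W B G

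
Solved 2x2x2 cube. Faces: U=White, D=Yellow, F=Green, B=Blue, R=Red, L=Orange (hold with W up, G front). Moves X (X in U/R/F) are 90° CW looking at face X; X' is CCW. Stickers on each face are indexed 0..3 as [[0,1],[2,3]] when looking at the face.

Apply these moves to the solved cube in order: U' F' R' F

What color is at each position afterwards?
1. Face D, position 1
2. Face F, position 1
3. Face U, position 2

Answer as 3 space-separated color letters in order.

Answer: G O W

Derivation:
After move 1 (U'): U=WWWW F=OOGG R=GGRR B=RRBB L=BBOO
After move 2 (F'): F=OGOG U=WWGR R=YGYR D=BOYY L=BWOW
After move 3 (R'): R=GRYY U=WBGR F=OWOR D=BGYG B=YROB
After move 4 (F): F=OORW U=WBWW R=GRRY D=YGYG L=BBOG
Query 1: D[1] = G
Query 2: F[1] = O
Query 3: U[2] = W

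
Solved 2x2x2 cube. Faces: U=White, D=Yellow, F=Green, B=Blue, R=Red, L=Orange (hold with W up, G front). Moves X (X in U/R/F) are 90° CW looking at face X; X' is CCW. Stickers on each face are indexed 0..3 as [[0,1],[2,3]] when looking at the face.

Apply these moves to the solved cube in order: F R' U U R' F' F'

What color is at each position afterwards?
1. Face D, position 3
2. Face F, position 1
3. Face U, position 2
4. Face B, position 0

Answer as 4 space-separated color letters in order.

Answer: O G B G

Derivation:
After move 1 (F): F=GGGG U=WWOO R=WRWR D=RRYY L=OYOY
After move 2 (R'): R=RRWW U=WBOB F=GWGO D=RGYG B=YBRB
After move 3 (U): U=OWBB F=RRGO R=YBWW B=OYRB L=GWOY
After move 4 (U): U=BOBW F=YBGO R=OYWW B=GWRB L=RROY
After move 5 (R'): R=YWOW U=BRBG F=YOGW D=RBYO B=GWGB
After move 6 (F'): F=OWYG U=BRYO R=BWRW D=RYYO L=RGOB
After move 7 (F'): F=WGOY U=BRBR R=YWRW D=GBYO L=ROOY
Query 1: D[3] = O
Query 2: F[1] = G
Query 3: U[2] = B
Query 4: B[0] = G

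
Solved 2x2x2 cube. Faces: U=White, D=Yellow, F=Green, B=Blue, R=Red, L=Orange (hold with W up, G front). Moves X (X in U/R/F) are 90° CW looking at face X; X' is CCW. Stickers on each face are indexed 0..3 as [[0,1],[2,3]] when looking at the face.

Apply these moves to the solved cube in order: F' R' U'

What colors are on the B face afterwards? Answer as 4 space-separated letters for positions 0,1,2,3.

After move 1 (F'): F=GGGG U=WWRR R=YRYR D=OOYY L=OWOW
After move 2 (R'): R=RRYY U=WBRB F=GWGR D=OGYG B=YBOB
After move 3 (U'): U=BBWR F=OWGR R=GWYY B=RROB L=YBOW
Query: B face = RROB

Answer: R R O B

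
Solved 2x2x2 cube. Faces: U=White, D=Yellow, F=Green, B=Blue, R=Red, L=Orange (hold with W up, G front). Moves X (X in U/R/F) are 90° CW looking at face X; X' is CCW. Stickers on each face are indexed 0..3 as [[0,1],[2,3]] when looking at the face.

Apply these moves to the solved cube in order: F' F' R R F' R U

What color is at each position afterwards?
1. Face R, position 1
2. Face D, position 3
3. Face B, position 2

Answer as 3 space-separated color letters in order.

After move 1 (F'): F=GGGG U=WWRR R=YRYR D=OOYY L=OWOW
After move 2 (F'): F=GGGG U=WWYY R=OROR D=WWYY L=OROR
After move 3 (R): R=OORR U=WGYG F=GWGY D=WBYB B=YBWB
After move 4 (R): R=RORO U=WWYY F=GBGB D=WWYY B=GBGB
After move 5 (F'): F=BBGG U=WWRR R=WOWO D=RRYY L=OYOY
After move 6 (R): R=WWOO U=WBRG F=BRGY D=RGYG B=RBWB
After move 7 (U): U=RWGB F=WWGY R=RBOO B=OYWB L=BROY
Query 1: R[1] = B
Query 2: D[3] = G
Query 3: B[2] = W

Answer: B G W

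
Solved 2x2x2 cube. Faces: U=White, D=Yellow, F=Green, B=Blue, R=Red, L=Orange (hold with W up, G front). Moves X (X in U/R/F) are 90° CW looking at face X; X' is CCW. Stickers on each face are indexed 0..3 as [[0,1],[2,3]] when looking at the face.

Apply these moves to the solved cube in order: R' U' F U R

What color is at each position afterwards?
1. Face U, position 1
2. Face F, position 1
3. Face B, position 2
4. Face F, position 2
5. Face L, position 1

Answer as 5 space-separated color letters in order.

Answer: W G B W O

Derivation:
After move 1 (R'): R=RRRR U=WBWB F=GWGW D=YGYG B=YBYB
After move 2 (U'): U=BBWW F=OOGW R=GWRR B=RRYB L=YBOO
After move 3 (F): F=GOWO U=BBOB R=WWWR D=RGYG L=YYOG
After move 4 (U): U=OBBB F=WWWO R=RRWR B=YYYB L=GOOG
After move 5 (R): R=WRRR U=OWBO F=WGWG D=RYYY B=BYBB
Query 1: U[1] = W
Query 2: F[1] = G
Query 3: B[2] = B
Query 4: F[2] = W
Query 5: L[1] = O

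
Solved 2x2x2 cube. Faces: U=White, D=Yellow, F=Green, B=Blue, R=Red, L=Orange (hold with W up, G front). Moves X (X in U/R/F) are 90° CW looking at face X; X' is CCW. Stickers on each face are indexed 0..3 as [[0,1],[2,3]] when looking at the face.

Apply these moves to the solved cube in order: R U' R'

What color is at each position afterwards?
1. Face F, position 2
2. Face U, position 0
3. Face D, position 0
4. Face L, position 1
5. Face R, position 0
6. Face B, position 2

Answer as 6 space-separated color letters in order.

Answer: G G Y B Y B

Derivation:
After move 1 (R): R=RRRR U=WGWG F=GYGY D=YBYB B=WBWB
After move 2 (U'): U=GGWW F=OOGY R=GYRR B=RRWB L=WBOO
After move 3 (R'): R=YRGR U=GWWR F=OGGW D=YOYY B=BRBB
Query 1: F[2] = G
Query 2: U[0] = G
Query 3: D[0] = Y
Query 4: L[1] = B
Query 5: R[0] = Y
Query 6: B[2] = B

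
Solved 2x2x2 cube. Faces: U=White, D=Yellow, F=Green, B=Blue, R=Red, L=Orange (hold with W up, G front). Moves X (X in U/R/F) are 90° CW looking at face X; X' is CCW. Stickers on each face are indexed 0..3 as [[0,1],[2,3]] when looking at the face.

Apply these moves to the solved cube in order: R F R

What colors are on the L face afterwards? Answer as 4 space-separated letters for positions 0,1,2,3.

After move 1 (R): R=RRRR U=WGWG F=GYGY D=YBYB B=WBWB
After move 2 (F): F=GGYY U=WGOO R=WRGR D=RRYB L=OYOB
After move 3 (R): R=GWRR U=WGOY F=GRYB D=RWYW B=OBGB
Query: L face = OYOB

Answer: O Y O B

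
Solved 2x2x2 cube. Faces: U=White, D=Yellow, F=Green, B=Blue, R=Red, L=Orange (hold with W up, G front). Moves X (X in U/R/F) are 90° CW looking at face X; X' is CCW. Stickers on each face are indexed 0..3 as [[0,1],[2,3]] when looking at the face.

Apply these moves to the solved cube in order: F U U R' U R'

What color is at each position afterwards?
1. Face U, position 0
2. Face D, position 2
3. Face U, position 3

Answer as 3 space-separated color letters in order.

Answer: W Y W

Derivation:
After move 1 (F): F=GGGG U=WWOO R=WRWR D=RRYY L=OYOY
After move 2 (U): U=OWOW F=WRGG R=BBWR B=OYBB L=GGOY
After move 3 (U): U=OOWW F=BBGG R=OYWR B=GGBB L=WROY
After move 4 (R'): R=YROW U=OBWG F=BOGW D=RBYG B=YGRB
After move 5 (U): U=WOGB F=YRGW R=YGOW B=WRRB L=BOOY
After move 6 (R'): R=GWYO U=WRGW F=YOGB D=RRYW B=GRBB
Query 1: U[0] = W
Query 2: D[2] = Y
Query 3: U[3] = W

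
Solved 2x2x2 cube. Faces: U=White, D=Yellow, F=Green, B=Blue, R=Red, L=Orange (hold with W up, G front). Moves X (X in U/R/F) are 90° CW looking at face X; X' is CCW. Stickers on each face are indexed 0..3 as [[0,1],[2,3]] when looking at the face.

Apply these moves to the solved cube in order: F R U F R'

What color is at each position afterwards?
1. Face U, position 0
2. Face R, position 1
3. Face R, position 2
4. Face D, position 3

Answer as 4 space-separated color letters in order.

Answer: O R G W

Derivation:
After move 1 (F): F=GGGG U=WWOO R=WRWR D=RRYY L=OYOY
After move 2 (R): R=WWRR U=WGOG F=GRGY D=RBYB B=OBWB
After move 3 (U): U=OWGG F=WWGY R=OBRR B=OYWB L=GROY
After move 4 (F): F=GWYW U=OWYR R=GBGR D=ROYB L=GROB
After move 5 (R'): R=BRGG U=OWYO F=GWYR D=RWYW B=BYOB
Query 1: U[0] = O
Query 2: R[1] = R
Query 3: R[2] = G
Query 4: D[3] = W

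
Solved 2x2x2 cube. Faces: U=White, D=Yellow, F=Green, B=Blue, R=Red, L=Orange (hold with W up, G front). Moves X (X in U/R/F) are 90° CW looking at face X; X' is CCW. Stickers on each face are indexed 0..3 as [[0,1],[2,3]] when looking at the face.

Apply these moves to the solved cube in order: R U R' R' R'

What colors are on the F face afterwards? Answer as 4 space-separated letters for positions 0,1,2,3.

After move 1 (R): R=RRRR U=WGWG F=GYGY D=YBYB B=WBWB
After move 2 (U): U=WWGG F=RRGY R=WBRR B=OOWB L=GYOO
After move 3 (R'): R=BRWR U=WWGO F=RWGG D=YRYY B=BOBB
After move 4 (R'): R=RRBW U=WBGB F=RWGO D=YWYG B=YORB
After move 5 (R'): R=RWRB U=WRGY F=RBGB D=YWYO B=GOWB
Query: F face = RBGB

Answer: R B G B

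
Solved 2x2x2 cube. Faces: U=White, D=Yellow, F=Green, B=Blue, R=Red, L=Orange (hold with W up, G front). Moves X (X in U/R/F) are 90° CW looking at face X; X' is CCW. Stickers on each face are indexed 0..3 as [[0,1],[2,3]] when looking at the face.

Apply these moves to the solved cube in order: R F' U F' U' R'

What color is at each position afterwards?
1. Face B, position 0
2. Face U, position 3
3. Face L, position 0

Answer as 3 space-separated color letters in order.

Answer: B O O

Derivation:
After move 1 (R): R=RRRR U=WGWG F=GYGY D=YBYB B=WBWB
After move 2 (F'): F=YYGG U=WGRR R=BRYR D=OOYB L=OGOW
After move 3 (U): U=RWRG F=BRGG R=WBYR B=OGWB L=YYOW
After move 4 (F'): F=RGBG U=RWWY R=OBOR D=YWYB L=YGOR
After move 5 (U'): U=WYRW F=YGBG R=RGOR B=OBWB L=OGOR
After move 6 (R'): R=GRRO U=WWRO F=YYBW D=YGYG B=BBWB
Query 1: B[0] = B
Query 2: U[3] = O
Query 3: L[0] = O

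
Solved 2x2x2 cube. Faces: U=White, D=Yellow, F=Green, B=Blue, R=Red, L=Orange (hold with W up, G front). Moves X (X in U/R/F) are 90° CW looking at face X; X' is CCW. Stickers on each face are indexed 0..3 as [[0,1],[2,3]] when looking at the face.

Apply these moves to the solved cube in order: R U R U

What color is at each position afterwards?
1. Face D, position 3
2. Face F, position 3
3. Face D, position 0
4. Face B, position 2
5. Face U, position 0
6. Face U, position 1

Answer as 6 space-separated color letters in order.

After move 1 (R): R=RRRR U=WGWG F=GYGY D=YBYB B=WBWB
After move 2 (U): U=WWGG F=RRGY R=WBRR B=OOWB L=GYOO
After move 3 (R): R=RWRB U=WRGY F=RBGB D=YWYO B=GOWB
After move 4 (U): U=GWYR F=RWGB R=GORB B=GYWB L=RBOO
Query 1: D[3] = O
Query 2: F[3] = B
Query 3: D[0] = Y
Query 4: B[2] = W
Query 5: U[0] = G
Query 6: U[1] = W

Answer: O B Y W G W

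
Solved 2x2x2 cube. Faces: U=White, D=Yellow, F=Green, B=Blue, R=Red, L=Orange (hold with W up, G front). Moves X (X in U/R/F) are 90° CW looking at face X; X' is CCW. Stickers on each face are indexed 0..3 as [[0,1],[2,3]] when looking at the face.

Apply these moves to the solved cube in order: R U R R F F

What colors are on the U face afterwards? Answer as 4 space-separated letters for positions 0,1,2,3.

After move 1 (R): R=RRRR U=WGWG F=GYGY D=YBYB B=WBWB
After move 2 (U): U=WWGG F=RRGY R=WBRR B=OOWB L=GYOO
After move 3 (R): R=RWRB U=WRGY F=RBGB D=YWYO B=GOWB
After move 4 (R): R=RRBW U=WBGB F=RWGO D=YWYG B=YORB
After move 5 (F): F=GROW U=WBOY R=GRBW D=BRYG L=GYOW
After move 6 (F): F=OGWR U=WBWY R=ORYW D=BGYG L=GBOR
Query: U face = WBWY

Answer: W B W Y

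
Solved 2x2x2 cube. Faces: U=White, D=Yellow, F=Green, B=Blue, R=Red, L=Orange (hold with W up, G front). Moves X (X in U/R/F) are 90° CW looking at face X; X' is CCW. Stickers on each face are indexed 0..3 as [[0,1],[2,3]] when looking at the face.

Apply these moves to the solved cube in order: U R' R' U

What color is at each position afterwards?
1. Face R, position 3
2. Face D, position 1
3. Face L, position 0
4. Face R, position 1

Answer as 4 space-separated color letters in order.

Answer: B W R O

Derivation:
After move 1 (U): U=WWWW F=RRGG R=BBRR B=OOBB L=GGOO
After move 2 (R'): R=BRBR U=WBWO F=RWGW D=YRYG B=YOYB
After move 3 (R'): R=RRBB U=WYWY F=RBGO D=YWYW B=GORB
After move 4 (U): U=WWYY F=RRGO R=GOBB B=GGRB L=RBOO
Query 1: R[3] = B
Query 2: D[1] = W
Query 3: L[0] = R
Query 4: R[1] = O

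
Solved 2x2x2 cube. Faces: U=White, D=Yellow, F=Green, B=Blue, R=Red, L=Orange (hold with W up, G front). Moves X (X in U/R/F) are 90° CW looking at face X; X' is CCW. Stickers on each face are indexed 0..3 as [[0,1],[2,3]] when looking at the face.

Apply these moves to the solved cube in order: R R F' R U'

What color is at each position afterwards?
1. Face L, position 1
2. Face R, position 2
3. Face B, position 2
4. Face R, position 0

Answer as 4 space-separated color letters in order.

After move 1 (R): R=RRRR U=WGWG F=GYGY D=YBYB B=WBWB
After move 2 (R): R=RRRR U=WYWY F=GBGB D=YWYW B=GBGB
After move 3 (F'): F=BBGG U=WYRR R=WRYR D=OOYW L=OYOW
After move 4 (R): R=YWRR U=WBRG F=BOGW D=OGYG B=RBYB
After move 5 (U'): U=BGWR F=OYGW R=BORR B=YWYB L=RBOW
Query 1: L[1] = B
Query 2: R[2] = R
Query 3: B[2] = Y
Query 4: R[0] = B

Answer: B R Y B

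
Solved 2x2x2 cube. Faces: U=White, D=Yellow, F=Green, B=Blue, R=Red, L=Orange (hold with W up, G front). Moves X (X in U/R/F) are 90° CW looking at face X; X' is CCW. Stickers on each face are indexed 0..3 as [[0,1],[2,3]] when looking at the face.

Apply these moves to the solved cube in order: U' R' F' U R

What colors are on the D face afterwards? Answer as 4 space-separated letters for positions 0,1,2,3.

After move 1 (U'): U=WWWW F=OOGG R=GGRR B=RRBB L=BBOO
After move 2 (R'): R=GRGR U=WBWR F=OWGW D=YOYG B=YRYB
After move 3 (F'): F=WWOG U=WBGG R=ORYR D=BOYG L=BROW
After move 4 (U): U=GWGB F=OROG R=YRYR B=BRYB L=WWOW
After move 5 (R): R=YYRR U=GRGG F=OOOG D=BYYB B=BRWB
Query: D face = BYYB

Answer: B Y Y B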